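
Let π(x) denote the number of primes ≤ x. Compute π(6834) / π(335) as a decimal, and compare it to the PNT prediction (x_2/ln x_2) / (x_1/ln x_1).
π(6834)/π(335) = 880/67 ≈ 13.1343;  PNT prediction ≈ 13.4329.

π(335) = 67 and π(6834) = 880, so π(6834)/π(335) ≈ 13.1343. The PNT-predicted ratio is (6834/ln(6834)) / (335/ln(335)) ≈ 13.4329. The two agree to within a few percent, as expected.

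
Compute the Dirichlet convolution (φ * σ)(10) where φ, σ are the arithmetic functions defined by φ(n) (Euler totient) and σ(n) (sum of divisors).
(φ * σ)(10) = 40

Divisors of 10: [1, 2, 5, 10]. For each d | 10:
  d = 1: φ(1) · σ(10/1) = 1 · 18 = 18
  d = 2: φ(2) · σ(10/2) = 1 · 6 = 6
  d = 5: φ(5) · σ(10/5) = 4 · 3 = 12
  d = 10: φ(10) · σ(10/10) = 4 · 1 = 4
Summing: (φ * σ)(10) = 18 + 6 + 12 + 4 = 40.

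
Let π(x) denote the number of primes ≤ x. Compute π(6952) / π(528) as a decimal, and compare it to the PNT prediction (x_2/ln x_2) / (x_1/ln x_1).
π(6952)/π(528) = 892/99 ≈ 9.0101;  PNT prediction ≈ 9.3303.

π(528) = 99 and π(6952) = 892, so π(6952)/π(528) ≈ 9.0101. The PNT-predicted ratio is (6952/ln(6952)) / (528/ln(528)) ≈ 9.3303. The two agree to within a few percent, as expected.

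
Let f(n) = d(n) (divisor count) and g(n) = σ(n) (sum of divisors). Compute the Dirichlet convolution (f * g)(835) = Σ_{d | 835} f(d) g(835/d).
(d * σ)(835) = 1360

Divisors of 835: [1, 5, 167, 835]. For each d | 835:
  d = 1: d(1) · σ(835/1) = 1 · 1008 = 1008
  d = 5: d(5) · σ(835/5) = 2 · 168 = 336
  d = 167: d(167) · σ(835/167) = 2 · 6 = 12
  d = 835: d(835) · σ(835/835) = 4 · 1 = 4
Summing: (d * σ)(835) = 1008 + 336 + 12 + 4 = 1360.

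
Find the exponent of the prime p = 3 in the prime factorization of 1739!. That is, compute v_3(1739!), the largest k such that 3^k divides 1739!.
v_3(1739!) = 866

Legendre's formula: v_p(n!) = Σ_{k ≥ 1} ⌊n / p^k⌋. For p = 3, n = 1739, the terms are:
  ⌊1739/3^1⌋ = ⌊1739/3⌋ = 579
  ⌊1739/3^2⌋ = ⌊1739/9⌋ = 193
  ⌊1739/3^3⌋ = ⌊1739/27⌋ = 64
  ⌊1739/3^4⌋ = ⌊1739/81⌋ = 21
  ⌊1739/3^5⌋ = ⌊1739/243⌋ = 7
  ⌊1739/3^6⌋ = ⌊1739/729⌋ = 2
(the next term ⌊1739/3^7⌋ = 0, terminating the sum). Summing: v_3(1739!) = 579 + 193 + 64 + 21 + 7 + 2 = 866.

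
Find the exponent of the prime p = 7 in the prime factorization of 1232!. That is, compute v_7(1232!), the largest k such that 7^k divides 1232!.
v_7(1232!) = 204

Legendre's formula: v_p(n!) = Σ_{k ≥ 1} ⌊n / p^k⌋. For p = 7, n = 1232, the terms are:
  ⌊1232/7^1⌋ = ⌊1232/7⌋ = 176
  ⌊1232/7^2⌋ = ⌊1232/49⌋ = 25
  ⌊1232/7^3⌋ = ⌊1232/343⌋ = 3
(the next term ⌊1232/7^4⌋ = 0, terminating the sum). Summing: v_7(1232!) = 176 + 25 + 3 = 204.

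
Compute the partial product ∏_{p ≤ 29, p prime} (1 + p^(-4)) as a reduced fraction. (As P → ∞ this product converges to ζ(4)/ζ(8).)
∏ = 408418518091992985088034449701042208/378893302350878356551852293056730625

The primes p ≤ 29 are [2, 3, 5, 7, 11, 13, 17, 19, 23, 29]. For each, (1 + 1/p^4) = (p^4 + 1)/p^4. Multiplying these fractions over p ∈ [2, 3, 5, 7, 11, 13, 17, 19, 23, 29] gives 408418518091992985088034449701042208/378893302350878356551852293056730625. (In the limit P → ∞ this tends to ζ(4)/ζ(8).)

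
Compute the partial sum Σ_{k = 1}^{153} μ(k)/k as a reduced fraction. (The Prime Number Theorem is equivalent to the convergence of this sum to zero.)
Σ μ(k)/k = 498553581288971583508015817946071430122138094746515981177/75106511663943725776296745409664000450228387787452181363970

Values of μ(k) for 1 ≤ k ≤ 153: μ(1) = 1, μ(2) = -1, μ(3) = -1, μ(5) = -1, μ(6) = 1, μ(7) = -1, μ(10) = 1, μ(11) = -1, μ(13) = -1, μ(14) = 1, μ(15) = 1, μ(17) = -1, μ(19) = -1, μ(21) = 1, μ(22) = 1, μ(23) = -1, μ(26) = 1, μ(29) = -1, μ(30) = -1, μ(31) = -1, μ(33) = 1, μ(34) = 1, μ(35) = 1, μ(37) = -1, μ(38) = 1, μ(39) = 1, μ(41) = -1, μ(42) = -1, μ(43) = -1, μ(46) = 1, μ(47) = -1, μ(51) = 1, μ(53) = -1, μ(55) = 1, μ(57) = 1, μ(58) = 1, μ(59) = -1, μ(61) = -1, μ(62) = 1, μ(65) = 1, μ(66) = -1, μ(67) = -1, μ(69) = 1, μ(70) = -1, μ(71) = -1, μ(73) = -1, μ(74) = 1, μ(77) = 1, μ(78) = -1, μ(79) = -1, μ(82) = 1, μ(83) = -1, μ(85) = 1, μ(86) = 1, μ(87) = 1, μ(89) = -1, μ(91) = 1, μ(93) = 1, μ(94) = 1, μ(95) = 1, μ(97) = -1, μ(101) = -1, μ(102) = -1, μ(103) = -1, μ(105) = -1, μ(106) = 1, μ(107) = -1, μ(109) = -1, μ(110) = -1, μ(111) = 1, μ(113) = -1, μ(114) = -1, μ(115) = 1, μ(118) = 1, μ(119) = 1, μ(122) = 1, μ(123) = 1, μ(127) = -1, μ(129) = 1, μ(130) = -1, μ(131) = -1, μ(133) = 1, μ(134) = 1, μ(137) = -1, μ(138) = -1, μ(139) = -1, μ(141) = 1, μ(142) = 1, μ(143) = 1, μ(145) = 1, μ(146) = 1, μ(149) = -1, μ(151) = -1, with μ = 0 on non-squarefree integers. Summing μ(k)/k for k where μ(k) ≠ 0 gives 498553581288971583508015817946071430122138094746515981177/75106511663943725776296745409664000450228387787452181363970 ≈ 0.0066. (PNT ⟺ this sum → 0 as n → ∞.)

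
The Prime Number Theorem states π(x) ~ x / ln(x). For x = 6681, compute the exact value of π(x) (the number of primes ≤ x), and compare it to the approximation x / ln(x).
π(6681) = 861;  x/ln(x) ≈ 758.60;  relative error ≈ 11.89%.

Directly count primes up to 6681: π(6681) = 861. The PNT approximation gives 6681/ln(6681) ≈ 6681/8.80702 ≈ 758.60. Relative error (π(x) − x/ln(x)) / π(x) ≈ 11.89%; the approximation is known to undercount slightly (Li(x) is a better estimate).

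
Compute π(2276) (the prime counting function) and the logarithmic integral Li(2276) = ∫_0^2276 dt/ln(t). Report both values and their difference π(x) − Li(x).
π(2276) = 338;  Li(2276) ≈ 350.81;  π(x) − Li(x) ≈ -12.81.

Direct count of primes ≤ 2276 gives π(2276) = 338. Numerical evaluation of the logarithmic integral gives Li(2276) ≈ 350.81. The difference π(x) − Li(x) ≈ -12.81 is typically negative for small/moderate x (Li(x) overestimates), though Littlewood's theorem shows this sign changes infinitely often.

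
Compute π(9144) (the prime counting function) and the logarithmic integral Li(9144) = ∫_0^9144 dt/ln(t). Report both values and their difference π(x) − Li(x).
π(9144) = 1133;  Li(9144) ≈ 1152.75;  π(x) − Li(x) ≈ -19.75.

Direct count of primes ≤ 9144 gives π(9144) = 1133. Numerical evaluation of the logarithmic integral gives Li(9144) ≈ 1152.75. The difference π(x) − Li(x) ≈ -19.75 is typically negative for small/moderate x (Li(x) overestimates), though Littlewood's theorem shows this sign changes infinitely often.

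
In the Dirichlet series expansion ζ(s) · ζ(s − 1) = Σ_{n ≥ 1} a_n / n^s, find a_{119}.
σ(119) = 144

In the product (Σ m^0/m^s)(Σ k / k^s) = Σ (Σ_{d | n} d) / n^s, the coefficient of 1/n^s is σ(n) = Σ_{d | n} d. For n = 119, divisors are [1, 7, 17, 119]; summing: σ(119) = 144.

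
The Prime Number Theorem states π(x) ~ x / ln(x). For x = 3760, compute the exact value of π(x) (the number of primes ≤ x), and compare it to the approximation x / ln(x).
π(3760) = 522;  x/ln(x) ≈ 456.74;  relative error ≈ 12.50%.

Directly count primes up to 3760: π(3760) = 522. The PNT approximation gives 3760/ln(3760) ≈ 3760/8.23217 ≈ 456.74. Relative error (π(x) − x/ln(x)) / π(x) ≈ 12.50%; the approximation is known to undercount slightly (Li(x) is a better estimate).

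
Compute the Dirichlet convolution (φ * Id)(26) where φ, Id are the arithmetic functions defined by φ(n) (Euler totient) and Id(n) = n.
(φ * Id)(26) = 75

Divisors of 26: [1, 2, 13, 26]. For each d | 26:
  d = 1: φ(1) · Id(26/1) = 1 · 26 = 26
  d = 2: φ(2) · Id(26/2) = 1 · 13 = 13
  d = 13: φ(13) · Id(26/13) = 12 · 2 = 24
  d = 26: φ(26) · Id(26/26) = 12 · 1 = 12
Summing: (φ * Id)(26) = 26 + 13 + 24 + 12 = 75.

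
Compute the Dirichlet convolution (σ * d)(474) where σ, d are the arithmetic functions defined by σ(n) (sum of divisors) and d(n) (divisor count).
(σ * d)(474) = 2460

Divisors of 474: [1, 2, 3, 6, 79, 158, 237, 474]. For each d | 474:
  d = 1: σ(1) · d(474/1) = 1 · 8 = 8
  d = 2: σ(2) · d(474/2) = 3 · 4 = 12
  d = 3: σ(3) · d(474/3) = 4 · 4 = 16
  d = 6: σ(6) · d(474/6) = 12 · 2 = 24
  d = 79: σ(79) · d(474/79) = 80 · 4 = 320
  d = 158: σ(158) · d(474/158) = 240 · 2 = 480
  d = 237: σ(237) · d(474/237) = 320 · 2 = 640
  d = 474: σ(474) · d(474/474) = 960 · 1 = 960
Summing: (σ * d)(474) = 8 + 12 + 16 + 24 + 320 + 480 + 640 + 960 = 2460.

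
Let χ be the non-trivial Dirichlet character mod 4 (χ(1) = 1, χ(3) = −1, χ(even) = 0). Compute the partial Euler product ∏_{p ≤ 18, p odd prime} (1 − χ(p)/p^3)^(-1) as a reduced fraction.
∏ = 87995602569875/90796952813568

The odd primes p ≤ 18 are [3, 5, 7, 11, 13, 17]. For each, χ(p) = 1 if p ≡ 1 mod 4, χ(p) = −1 if p ≡ 3 mod 4. Taking (1 − χ(p)/p^3)^(-1) = p^3/(p^3 − χ(p)): (1 − (-1)/3^3)^(-1) · (1 − (1)/5^3)^(-1) · (1 − (-1)/7^3)^(-1) · (1 − (-1)/11^3)^(-1) · (1 − (1)/13^3)^(-1) · (1 − (1)/17^3)^(-1) = 87995602569875/90796952813568.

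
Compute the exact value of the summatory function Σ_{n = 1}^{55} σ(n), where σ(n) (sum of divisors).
Σ_{n ≤ 55} σ(n) = 2496

Compute σ(n) for each 1 ≤ n ≤ 55: σ(1) = 1, σ(2) = 3, σ(3) = 4, σ(4) = 7, σ(5) = 6, σ(6) = 12, σ(7) = 8, σ(8) = 15, σ(9) = 13, σ(10) = 18, σ(11) = 12, σ(12) = 28, σ(13) = 14, σ(14) = 24, σ(15) = 24, σ(16) = 31, σ(17) = 18, σ(18) = 39, σ(19) = 20, σ(20) = 42, σ(21) = 32, σ(22) = 36, σ(23) = 24, σ(24) = 60, σ(25) = 31, σ(26) = 42, σ(27) = 40, σ(28) = 56, σ(29) = 30, σ(30) = 72, σ(31) = 32, σ(32) = 63, σ(33) = 48, σ(34) = 54, σ(35) = 48, σ(36) = 91, σ(37) = 38, σ(38) = 60, σ(39) = 56, σ(40) = 90, σ(41) = 42, σ(42) = 96, σ(43) = 44, σ(44) = 84, σ(45) = 78, σ(46) = 72, σ(47) = 48, σ(48) = 124, σ(49) = 57, σ(50) = 93, σ(51) = 72, σ(52) = 98, σ(53) = 54, σ(54) = 120, σ(55) = 72. Summing all 55 values: 2496. (Average order: Σ_{n ≤ x} σ(n) ~ (π²/12) x². For x = 55, (π²/12)·55² ≈ 2487.96.)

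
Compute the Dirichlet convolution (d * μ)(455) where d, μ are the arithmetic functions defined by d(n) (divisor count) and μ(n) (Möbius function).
(d * μ)(455) = 1

Divisors of 455: [1, 5, 7, 13, 35, 65, 91, 455]. For each d | 455:
  d = 1: d(1) · μ(455/1) = 1 · -1 = -1
  d = 5: d(5) · μ(455/5) = 2 · 1 = 2
  d = 7: d(7) · μ(455/7) = 2 · 1 = 2
  d = 13: d(13) · μ(455/13) = 2 · 1 = 2
  d = 35: d(35) · μ(455/35) = 4 · -1 = -4
  d = 65: d(65) · μ(455/65) = 4 · -1 = -4
  d = 91: d(91) · μ(455/91) = 4 · -1 = -4
  d = 455: d(455) · μ(455/455) = 8 · 1 = 8
Summing: (d * μ)(455) = -1 + 2 + 2 + 2 + -4 + -4 + -4 + 8 = 1.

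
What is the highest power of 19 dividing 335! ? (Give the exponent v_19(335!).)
v_19(335!) = 17

Legendre's formula: v_p(n!) = Σ_{k ≥ 1} ⌊n / p^k⌋. For p = 19, n = 335, the terms are:
  ⌊335/19^1⌋ = ⌊335/19⌋ = 17
(the next term ⌊335/19^2⌋ = 0, terminating the sum). Summing: v_19(335!) = 17 = 17.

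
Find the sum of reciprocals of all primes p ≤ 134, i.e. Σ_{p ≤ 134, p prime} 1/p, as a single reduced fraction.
Σ 1/p = 980956909242278731029785409368357903506317057050081/525896479052627740771371797072411912900610967452630

π(134) = 32, so the primes ≤ 134 are [2, 3, 5, 7, 11, 13, 17, 19, 23, 29, 31, 37, 41, 43, 47, 53, 59, 61, 67, 71, 73, 79, 83, 89, 97, 101, 103, 107, 109, 113, 127, 131]. Summing 1/p over these primes: 980956909242278731029785409368357903506317057050081/525896479052627740771371797072411912900610967452630 ≈ 1.8653. Mertens estimate ln ln(134) + 0.2615 ≈ 1.8503.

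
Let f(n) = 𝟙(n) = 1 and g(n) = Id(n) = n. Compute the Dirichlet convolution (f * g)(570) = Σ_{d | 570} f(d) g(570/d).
(𝟙 * Id)(570) = 1440

Divisors of 570: [1, 2, 3, 5, 6, 10, 15, 19, 30, 38, 57, 95, 114, 190, 285, 570]. For each d | 570:
  d = 1: 𝟙(1) · Id(570/1) = 1 · 570 = 570
  d = 2: 𝟙(2) · Id(570/2) = 1 · 285 = 285
  d = 3: 𝟙(3) · Id(570/3) = 1 · 190 = 190
  d = 5: 𝟙(5) · Id(570/5) = 1 · 114 = 114
  d = 6: 𝟙(6) · Id(570/6) = 1 · 95 = 95
  d = 10: 𝟙(10) · Id(570/10) = 1 · 57 = 57
  d = 15: 𝟙(15) · Id(570/15) = 1 · 38 = 38
  d = 19: 𝟙(19) · Id(570/19) = 1 · 30 = 30
  d = 30: 𝟙(30) · Id(570/30) = 1 · 19 = 19
  d = 38: 𝟙(38) · Id(570/38) = 1 · 15 = 15
  d = 57: 𝟙(57) · Id(570/57) = 1 · 10 = 10
  d = 95: 𝟙(95) · Id(570/95) = 1 · 6 = 6
  d = 114: 𝟙(114) · Id(570/114) = 1 · 5 = 5
  d = 190: 𝟙(190) · Id(570/190) = 1 · 3 = 3
  d = 285: 𝟙(285) · Id(570/285) = 1 · 2 = 2
  d = 570: 𝟙(570) · Id(570/570) = 1 · 1 = 1
Summing: (𝟙 * Id)(570) = 570 + 285 + 190 + 114 + 95 + 57 + 38 + 30 + 19 + 15 + 10 + 6 + 5 + 3 + 2 + 1 = 1440.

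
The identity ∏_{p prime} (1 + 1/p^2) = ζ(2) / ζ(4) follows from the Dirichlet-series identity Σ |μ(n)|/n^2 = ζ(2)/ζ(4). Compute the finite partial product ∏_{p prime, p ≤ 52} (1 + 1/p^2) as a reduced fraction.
∏ = 101793085732936000000000/67237345888235944242129

The primes p ≤ 52 are [2, 3, 5, 7, 11, 13, 17, 19, 23, 29, 31, 37, 41, 43, 47]. For each, (1 + 1/p^2) = (p^2 + 1)/p^2. Multiplying these fractions over p ∈ [2, 3, 5, 7, 11, 13, 17, 19, 23, 29, 31, 37, 41, 43, 47] gives 101793085732936000000000/67237345888235944242129. (In the limit P → ∞ this tends to ζ(2)/ζ(4).)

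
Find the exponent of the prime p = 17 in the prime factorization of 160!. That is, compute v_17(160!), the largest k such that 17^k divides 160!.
v_17(160!) = 9

Legendre's formula: v_p(n!) = Σ_{k ≥ 1} ⌊n / p^k⌋. For p = 17, n = 160, the terms are:
  ⌊160/17^1⌋ = ⌊160/17⌋ = 9
(the next term ⌊160/17^2⌋ = 0, terminating the sum). Summing: v_17(160!) = 9 = 9.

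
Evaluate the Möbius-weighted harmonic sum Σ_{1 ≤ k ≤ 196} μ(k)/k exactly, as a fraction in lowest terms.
Σ μ(k)/k = -43277238338814707352435871087729404219364080007991120795068950289487278357/2094340804123062964635950016266159511607730554966537454865305011530672742866

Values of μ(k) for 1 ≤ k ≤ 196: μ(1) = 1, μ(2) = -1, μ(3) = -1, μ(5) = -1, μ(6) = 1, μ(7) = -1, μ(10) = 1, μ(11) = -1, μ(13) = -1, μ(14) = 1, μ(15) = 1, μ(17) = -1, μ(19) = -1, μ(21) = 1, μ(22) = 1, μ(23) = -1, μ(26) = 1, μ(29) = -1, μ(30) = -1, μ(31) = -1, μ(33) = 1, μ(34) = 1, μ(35) = 1, μ(37) = -1, μ(38) = 1, μ(39) = 1, μ(41) = -1, μ(42) = -1, μ(43) = -1, μ(46) = 1, μ(47) = -1, μ(51) = 1, μ(53) = -1, μ(55) = 1, μ(57) = 1, μ(58) = 1, μ(59) = -1, μ(61) = -1, μ(62) = 1, μ(65) = 1, μ(66) = -1, μ(67) = -1, μ(69) = 1, μ(70) = -1, μ(71) = -1, μ(73) = -1, μ(74) = 1, μ(77) = 1, μ(78) = -1, μ(79) = -1, μ(82) = 1, μ(83) = -1, μ(85) = 1, μ(86) = 1, μ(87) = 1, μ(89) = -1, μ(91) = 1, μ(93) = 1, μ(94) = 1, μ(95) = 1, μ(97) = -1, μ(101) = -1, μ(102) = -1, μ(103) = -1, μ(105) = -1, μ(106) = 1, μ(107) = -1, μ(109) = -1, μ(110) = -1, μ(111) = 1, μ(113) = -1, μ(114) = -1, μ(115) = 1, μ(118) = 1, μ(119) = 1, μ(122) = 1, μ(123) = 1, μ(127) = -1, μ(129) = 1, μ(130) = -1, μ(131) = -1, μ(133) = 1, μ(134) = 1, μ(137) = -1, μ(138) = -1, μ(139) = -1, μ(141) = 1, μ(142) = 1, μ(143) = 1, μ(145) = 1, μ(146) = 1, μ(149) = -1, μ(151) = -1, μ(154) = -1, μ(155) = 1, μ(157) = -1, μ(158) = 1, μ(159) = 1, μ(161) = 1, μ(163) = -1, μ(165) = -1, μ(166) = 1, μ(167) = -1, μ(170) = -1, μ(173) = -1, μ(174) = -1, μ(177) = 1, μ(178) = 1, μ(179) = -1, μ(181) = -1, μ(182) = -1, μ(183) = 1, μ(185) = 1, μ(186) = -1, μ(187) = 1, μ(190) = -1, μ(191) = -1, μ(193) = -1, μ(194) = 1, μ(195) = -1, with μ = 0 on non-squarefree integers. Summing μ(k)/k for k where μ(k) ≠ 0 gives -43277238338814707352435871087729404219364080007991120795068950289487278357/2094340804123062964635950016266159511607730554966537454865305011530672742866 ≈ -0.0207. (PNT ⟺ this sum → 0 as n → ∞.)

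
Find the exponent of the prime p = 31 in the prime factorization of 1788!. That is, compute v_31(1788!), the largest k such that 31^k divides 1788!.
v_31(1788!) = 58

Legendre's formula: v_p(n!) = Σ_{k ≥ 1} ⌊n / p^k⌋. For p = 31, n = 1788, the terms are:
  ⌊1788/31^1⌋ = ⌊1788/31⌋ = 57
  ⌊1788/31^2⌋ = ⌊1788/961⌋ = 1
(the next term ⌊1788/31^3⌋ = 0, terminating the sum). Summing: v_31(1788!) = 57 + 1 = 58.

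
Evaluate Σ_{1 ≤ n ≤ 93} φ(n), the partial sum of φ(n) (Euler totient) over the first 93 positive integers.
Σ_{n ≤ 93} φ(n) = 2656

Compute φ(n) for each 1 ≤ n ≤ 93: φ(1) = 1, φ(2) = 1, φ(3) = 2, φ(4) = 2, φ(5) = 4, φ(6) = 2, φ(7) = 6, φ(8) = 4, φ(9) = 6, φ(10) = 4, φ(11) = 10, φ(12) = 4, φ(13) = 12, φ(14) = 6, φ(15) = 8, φ(16) = 8, φ(17) = 16, φ(18) = 6, φ(19) = 18, φ(20) = 8, φ(21) = 12, φ(22) = 10, φ(23) = 22, φ(24) = 8, φ(25) = 20, φ(26) = 12, φ(27) = 18, φ(28) = 12, φ(29) = 28, φ(30) = 8, φ(31) = 30, φ(32) = 16, φ(33) = 20, φ(34) = 16, φ(35) = 24, φ(36) = 12, φ(37) = 36, φ(38) = 18, φ(39) = 24, φ(40) = 16, φ(41) = 40, φ(42) = 12, φ(43) = 42, φ(44) = 20, φ(45) = 24, φ(46) = 22, φ(47) = 46, φ(48) = 16, φ(49) = 42, φ(50) = 20, φ(51) = 32, φ(52) = 24, φ(53) = 52, φ(54) = 18, φ(55) = 40, φ(56) = 24, φ(57) = 36, φ(58) = 28, φ(59) = 58, φ(60) = 16, φ(61) = 60, φ(62) = 30, φ(63) = 36, φ(64) = 32, φ(65) = 48, φ(66) = 20, φ(67) = 66, φ(68) = 32, φ(69) = 44, φ(70) = 24, φ(71) = 70, φ(72) = 24, φ(73) = 72, φ(74) = 36, φ(75) = 40, φ(76) = 36, φ(77) = 60, φ(78) = 24, φ(79) = 78, φ(80) = 32, φ(81) = 54, φ(82) = 40, φ(83) = 82, φ(84) = 24, φ(85) = 64, φ(86) = 42, φ(87) = 56, φ(88) = 40, φ(89) = 88, φ(90) = 24, φ(91) = 72, φ(92) = 44, φ(93) = 60. Summing all 93 values: 2656. (Average order: Σ_{n ≤ x} φ(n) ~ (3/π²) x². For x = 93, (3/π²)·93² ≈ 2628.98.)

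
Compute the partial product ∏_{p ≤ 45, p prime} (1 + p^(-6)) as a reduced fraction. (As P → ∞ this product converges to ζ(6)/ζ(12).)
∏ = 1359712698137872510059489328104656331148295030771712937358491632747920000/1336862024495300077504819810119357413472366273194284637902602168232026717

The primes p ≤ 45 are [2, 3, 5, 7, 11, 13, 17, 19, 23, 29, 31, 37, 41, 43]. For each, (1 + 1/p^6) = (p^6 + 1)/p^6. Multiplying these fractions over p ∈ [2, 3, 5, 7, 11, 13, 17, 19, 23, 29, 31, 37, 41, 43] gives 1359712698137872510059489328104656331148295030771712937358491632747920000/1336862024495300077504819810119357413472366273194284637902602168232026717. (In the limit P → ∞ this tends to ζ(6)/ζ(12).)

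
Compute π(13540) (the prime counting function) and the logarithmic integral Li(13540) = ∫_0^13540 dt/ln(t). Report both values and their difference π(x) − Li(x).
π(13540) = 1603;  Li(13540) ≈ 1623.99;  π(x) − Li(x) ≈ -20.99.

Direct count of primes ≤ 13540 gives π(13540) = 1603. Numerical evaluation of the logarithmic integral gives Li(13540) ≈ 1623.99. The difference π(x) − Li(x) ≈ -20.99 is typically negative for small/moderate x (Li(x) overestimates), though Littlewood's theorem shows this sign changes infinitely often.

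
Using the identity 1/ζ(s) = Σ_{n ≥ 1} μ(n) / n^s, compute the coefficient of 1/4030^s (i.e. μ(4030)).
μ(4030) = 1

Factor n = 4030 = 2 · 5 · 13 · 31. μ(n) = 0 if any exponent ≥ 2 (not squarefree); otherwise μ(n) = (−1)^{ω(n)} where ω(n) is the number of distinct prime factors. Applying: μ(4030) = 1.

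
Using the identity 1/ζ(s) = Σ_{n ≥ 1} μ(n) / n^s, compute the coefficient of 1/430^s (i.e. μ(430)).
μ(430) = -1

Factor n = 430 = 2 · 5 · 43. μ(n) = 0 if any exponent ≥ 2 (not squarefree); otherwise μ(n) = (−1)^{ω(n)} where ω(n) is the number of distinct prime factors. Applying: μ(430) = -1.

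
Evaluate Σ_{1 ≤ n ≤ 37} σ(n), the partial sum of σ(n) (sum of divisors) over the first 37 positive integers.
Σ_{n ≤ 37} σ(n) = 1136

Compute σ(n) for each 1 ≤ n ≤ 37: σ(1) = 1, σ(2) = 3, σ(3) = 4, σ(4) = 7, σ(5) = 6, σ(6) = 12, σ(7) = 8, σ(8) = 15, σ(9) = 13, σ(10) = 18, σ(11) = 12, σ(12) = 28, σ(13) = 14, σ(14) = 24, σ(15) = 24, σ(16) = 31, σ(17) = 18, σ(18) = 39, σ(19) = 20, σ(20) = 42, σ(21) = 32, σ(22) = 36, σ(23) = 24, σ(24) = 60, σ(25) = 31, σ(26) = 42, σ(27) = 40, σ(28) = 56, σ(29) = 30, σ(30) = 72, σ(31) = 32, σ(32) = 63, σ(33) = 48, σ(34) = 54, σ(35) = 48, σ(36) = 91, σ(37) = 38. Summing all 37 values: 1136. (Average order: Σ_{n ≤ x} σ(n) ~ (π²/12) x². For x = 37, (π²/12)·37² ≈ 1125.96.)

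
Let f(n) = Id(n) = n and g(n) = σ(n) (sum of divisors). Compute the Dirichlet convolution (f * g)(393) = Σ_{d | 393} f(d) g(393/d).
(Id * σ)(393) = 1841

Divisors of 393: [1, 3, 131, 393]. For each d | 393:
  d = 1: Id(1) · σ(393/1) = 1 · 528 = 528
  d = 3: Id(3) · σ(393/3) = 3 · 132 = 396
  d = 131: Id(131) · σ(393/131) = 131 · 4 = 524
  d = 393: Id(393) · σ(393/393) = 393 · 1 = 393
Summing: (Id * σ)(393) = 528 + 396 + 524 + 393 = 1841.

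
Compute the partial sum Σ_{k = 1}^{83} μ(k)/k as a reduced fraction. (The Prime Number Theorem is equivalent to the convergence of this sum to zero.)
Σ μ(k)/k = -223590076836035175208867029720/8902150522975861711854133933093

Values of μ(k) for 1 ≤ k ≤ 83: μ(1) = 1, μ(2) = -1, μ(3) = -1, μ(5) = -1, μ(6) = 1, μ(7) = -1, μ(10) = 1, μ(11) = -1, μ(13) = -1, μ(14) = 1, μ(15) = 1, μ(17) = -1, μ(19) = -1, μ(21) = 1, μ(22) = 1, μ(23) = -1, μ(26) = 1, μ(29) = -1, μ(30) = -1, μ(31) = -1, μ(33) = 1, μ(34) = 1, μ(35) = 1, μ(37) = -1, μ(38) = 1, μ(39) = 1, μ(41) = -1, μ(42) = -1, μ(43) = -1, μ(46) = 1, μ(47) = -1, μ(51) = 1, μ(53) = -1, μ(55) = 1, μ(57) = 1, μ(58) = 1, μ(59) = -1, μ(61) = -1, μ(62) = 1, μ(65) = 1, μ(66) = -1, μ(67) = -1, μ(69) = 1, μ(70) = -1, μ(71) = -1, μ(73) = -1, μ(74) = 1, μ(77) = 1, μ(78) = -1, μ(79) = -1, μ(82) = 1, μ(83) = -1, with μ = 0 on non-squarefree integers. Summing μ(k)/k for k where μ(k) ≠ 0 gives -223590076836035175208867029720/8902150522975861711854133933093 ≈ -0.0251. (PNT ⟺ this sum → 0 as n → ∞.)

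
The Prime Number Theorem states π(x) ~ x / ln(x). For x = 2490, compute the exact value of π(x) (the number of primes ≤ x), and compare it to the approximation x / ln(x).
π(2490) = 367;  x/ln(x) ≈ 318.41;  relative error ≈ 13.24%.

Directly count primes up to 2490: π(2490) = 367. The PNT approximation gives 2490/ln(2490) ≈ 2490/7.82004 ≈ 318.41. Relative error (π(x) − x/ln(x)) / π(x) ≈ 13.24%; the approximation is known to undercount slightly (Li(x) is a better estimate).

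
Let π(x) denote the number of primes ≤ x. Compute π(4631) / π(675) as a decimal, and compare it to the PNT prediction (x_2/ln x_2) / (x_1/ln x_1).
π(4631)/π(675) = 624/122 ≈ 5.1148;  PNT prediction ≈ 5.2954.

π(675) = 122 and π(4631) = 624, so π(4631)/π(675) ≈ 5.1148. The PNT-predicted ratio is (4631/ln(4631)) / (675/ln(675)) ≈ 5.2954. The two agree to within a few percent, as expected.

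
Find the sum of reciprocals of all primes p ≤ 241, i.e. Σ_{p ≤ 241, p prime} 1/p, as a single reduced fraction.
Σ 1/p = 506873196134241441348690763593294873492730445394823722837469097176314709804649267964680634478659521/256041159035492609053110100510385311995538591998443060216114576417920917800321526504084465112487730

π(241) = 53, so the primes ≤ 241 are [2, 3, 5, 7, 11, 13, 17, 19, 23, 29, 31, 37, 41, 43, 47, 53, 59, 61, 67, 71, 73, 79, 83, 89, 97, 101, 103, 107, 109, 113, 127, 131, 137, 139, 149, 151, 157, 163, 167, 173, 179, 181, 191, 193, 197, 199, 211, 223, 227, 229, 233, 239, 241]. Summing 1/p over these primes: 506873196134241441348690763593294873492730445394823722837469097176314709804649267964680634478659521/256041159035492609053110100510385311995538591998443060216114576417920917800321526504084465112487730 ≈ 1.9797. Mertens estimate ln ln(241) + 0.2615 ≈ 1.9635.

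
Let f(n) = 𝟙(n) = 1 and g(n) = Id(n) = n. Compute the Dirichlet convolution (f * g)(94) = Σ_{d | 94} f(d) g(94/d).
(𝟙 * Id)(94) = 144

Divisors of 94: [1, 2, 47, 94]. For each d | 94:
  d = 1: 𝟙(1) · Id(94/1) = 1 · 94 = 94
  d = 2: 𝟙(2) · Id(94/2) = 1 · 47 = 47
  d = 47: 𝟙(47) · Id(94/47) = 1 · 2 = 2
  d = 94: 𝟙(94) · Id(94/94) = 1 · 1 = 1
Summing: (𝟙 * Id)(94) = 94 + 47 + 2 + 1 = 144.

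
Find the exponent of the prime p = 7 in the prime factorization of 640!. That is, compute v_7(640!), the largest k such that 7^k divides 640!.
v_7(640!) = 105

Legendre's formula: v_p(n!) = Σ_{k ≥ 1} ⌊n / p^k⌋. For p = 7, n = 640, the terms are:
  ⌊640/7^1⌋ = ⌊640/7⌋ = 91
  ⌊640/7^2⌋ = ⌊640/49⌋ = 13
  ⌊640/7^3⌋ = ⌊640/343⌋ = 1
(the next term ⌊640/7^4⌋ = 0, terminating the sum). Summing: v_7(640!) = 91 + 13 + 1 = 105.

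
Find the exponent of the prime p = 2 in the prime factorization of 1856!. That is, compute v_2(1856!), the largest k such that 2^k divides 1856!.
v_2(1856!) = 1852

Legendre's formula: v_p(n!) = Σ_{k ≥ 1} ⌊n / p^k⌋. For p = 2, n = 1856, the terms are:
  ⌊1856/2^1⌋ = ⌊1856/2⌋ = 928
  ⌊1856/2^2⌋ = ⌊1856/4⌋ = 464
  ⌊1856/2^3⌋ = ⌊1856/8⌋ = 232
  ⌊1856/2^4⌋ = ⌊1856/16⌋ = 116
  ⌊1856/2^5⌋ = ⌊1856/32⌋ = 58
  ⌊1856/2^6⌋ = ⌊1856/64⌋ = 29
  ⌊1856/2^7⌋ = ⌊1856/128⌋ = 14
  ⌊1856/2^8⌋ = ⌊1856/256⌋ = 7
  ⌊1856/2^9⌋ = ⌊1856/512⌋ = 3
  ⌊1856/2^10⌋ = ⌊1856/1024⌋ = 1
(the next term ⌊1856/2^11⌋ = 0, terminating the sum). Summing: v_2(1856!) = 928 + 464 + 232 + 116 + 58 + 29 + 14 + 7 + 3 + 1 = 1852.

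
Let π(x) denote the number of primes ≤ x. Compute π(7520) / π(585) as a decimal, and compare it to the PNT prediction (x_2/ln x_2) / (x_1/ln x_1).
π(7520)/π(585) = 952/106 ≈ 8.9811;  PNT prediction ≈ 9.1767.

π(585) = 106 and π(7520) = 952, so π(7520)/π(585) ≈ 8.9811. The PNT-predicted ratio is (7520/ln(7520)) / (585/ln(585)) ≈ 9.1767. The two agree to within a few percent, as expected.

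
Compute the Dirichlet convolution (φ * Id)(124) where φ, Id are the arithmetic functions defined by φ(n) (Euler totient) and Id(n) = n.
(φ * Id)(124) = 488

Divisors of 124: [1, 2, 4, 31, 62, 124]. For each d | 124:
  d = 1: φ(1) · Id(124/1) = 1 · 124 = 124
  d = 2: φ(2) · Id(124/2) = 1 · 62 = 62
  d = 4: φ(4) · Id(124/4) = 2 · 31 = 62
  d = 31: φ(31) · Id(124/31) = 30 · 4 = 120
  d = 62: φ(62) · Id(124/62) = 30 · 2 = 60
  d = 124: φ(124) · Id(124/124) = 60 · 1 = 60
Summing: (φ * Id)(124) = 124 + 62 + 62 + 120 + 60 + 60 = 488.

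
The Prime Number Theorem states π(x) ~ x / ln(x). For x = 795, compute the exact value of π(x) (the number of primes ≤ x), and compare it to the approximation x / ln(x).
π(795) = 138;  x/ln(x) ≈ 119.04;  relative error ≈ 13.74%.

Directly count primes up to 795: π(795) = 138. The PNT approximation gives 795/ln(795) ≈ 795/6.67834 ≈ 119.04. Relative error (π(x) − x/ln(x)) / π(x) ≈ 13.74%; the approximation is known to undercount slightly (Li(x) is a better estimate).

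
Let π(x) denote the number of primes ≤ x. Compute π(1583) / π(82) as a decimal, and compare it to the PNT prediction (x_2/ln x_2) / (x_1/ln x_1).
π(1583)/π(82) = 250/22 ≈ 11.3636;  PNT prediction ≈ 11.5475.

π(82) = 22 and π(1583) = 250, so π(1583)/π(82) ≈ 11.3636. The PNT-predicted ratio is (1583/ln(1583)) / (82/ln(82)) ≈ 11.5475. The two agree to within a few percent, as expected.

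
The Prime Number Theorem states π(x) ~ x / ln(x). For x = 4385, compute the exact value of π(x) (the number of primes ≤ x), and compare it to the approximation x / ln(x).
π(4385) = 597;  x/ln(x) ≈ 522.90;  relative error ≈ 12.41%.

Directly count primes up to 4385: π(4385) = 597. The PNT approximation gives 4385/ln(4385) ≈ 4385/8.38594 ≈ 522.90. Relative error (π(x) − x/ln(x)) / π(x) ≈ 12.41%; the approximation is known to undercount slightly (Li(x) is a better estimate).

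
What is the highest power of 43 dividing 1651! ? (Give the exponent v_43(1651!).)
v_43(1651!) = 38

Legendre's formula: v_p(n!) = Σ_{k ≥ 1} ⌊n / p^k⌋. For p = 43, n = 1651, the terms are:
  ⌊1651/43^1⌋ = ⌊1651/43⌋ = 38
(the next term ⌊1651/43^2⌋ = 0, terminating the sum). Summing: v_43(1651!) = 38 = 38.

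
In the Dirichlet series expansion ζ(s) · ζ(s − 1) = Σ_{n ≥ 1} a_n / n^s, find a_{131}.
σ(131) = 132

In the product (Σ m^0/m^s)(Σ k / k^s) = Σ (Σ_{d | n} d) / n^s, the coefficient of 1/n^s is σ(n) = Σ_{d | n} d. For n = 131, divisors are [1, 131]; summing: σ(131) = 132.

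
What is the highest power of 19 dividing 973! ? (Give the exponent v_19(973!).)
v_19(973!) = 53

Legendre's formula: v_p(n!) = Σ_{k ≥ 1} ⌊n / p^k⌋. For p = 19, n = 973, the terms are:
  ⌊973/19^1⌋ = ⌊973/19⌋ = 51
  ⌊973/19^2⌋ = ⌊973/361⌋ = 2
(the next term ⌊973/19^3⌋ = 0, terminating the sum). Summing: v_19(973!) = 51 + 2 = 53.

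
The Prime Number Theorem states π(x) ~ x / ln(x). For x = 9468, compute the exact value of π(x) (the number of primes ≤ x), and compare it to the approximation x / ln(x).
π(9468) = 1173;  x/ln(x) ≈ 1034.11;  relative error ≈ 11.84%.

Directly count primes up to 9468: π(9468) = 1173. The PNT approximation gives 9468/ln(9468) ≈ 9468/9.15567 ≈ 1034.11. Relative error (π(x) − x/ln(x)) / π(x) ≈ 11.84%; the approximation is known to undercount slightly (Li(x) is a better estimate).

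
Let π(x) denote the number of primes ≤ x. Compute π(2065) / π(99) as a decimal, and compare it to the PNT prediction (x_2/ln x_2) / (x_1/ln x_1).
π(2065)/π(99) = 311/25 ≈ 12.4400;  PNT prediction ≈ 12.5572.

π(99) = 25 and π(2065) = 311, so π(2065)/π(99) ≈ 12.4400. The PNT-predicted ratio is (2065/ln(2065)) / (99/ln(99)) ≈ 12.5572. The two agree to within a few percent, as expected.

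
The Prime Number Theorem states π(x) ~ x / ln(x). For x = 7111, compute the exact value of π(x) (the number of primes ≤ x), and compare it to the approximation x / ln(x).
π(7111) = 911;  x/ln(x) ≈ 801.75;  relative error ≈ 11.99%.

Directly count primes up to 7111: π(7111) = 911. The PNT approximation gives 7111/ln(7111) ≈ 7111/8.86940 ≈ 801.75. Relative error (π(x) − x/ln(x)) / π(x) ≈ 11.99%; the approximation is known to undercount slightly (Li(x) is a better estimate).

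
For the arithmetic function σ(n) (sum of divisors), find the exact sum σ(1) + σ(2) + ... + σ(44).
Σ_{n ≤ 44} σ(n) = 1608

Compute σ(n) for each 1 ≤ n ≤ 44: σ(1) = 1, σ(2) = 3, σ(3) = 4, σ(4) = 7, σ(5) = 6, σ(6) = 12, σ(7) = 8, σ(8) = 15, σ(9) = 13, σ(10) = 18, σ(11) = 12, σ(12) = 28, σ(13) = 14, σ(14) = 24, σ(15) = 24, σ(16) = 31, σ(17) = 18, σ(18) = 39, σ(19) = 20, σ(20) = 42, σ(21) = 32, σ(22) = 36, σ(23) = 24, σ(24) = 60, σ(25) = 31, σ(26) = 42, σ(27) = 40, σ(28) = 56, σ(29) = 30, σ(30) = 72, σ(31) = 32, σ(32) = 63, σ(33) = 48, σ(34) = 54, σ(35) = 48, σ(36) = 91, σ(37) = 38, σ(38) = 60, σ(39) = 56, σ(40) = 90, σ(41) = 42, σ(42) = 96, σ(43) = 44, σ(44) = 84. Summing all 44 values: 1608. (Average order: Σ_{n ≤ x} σ(n) ~ (π²/12) x². For x = 44, (π²/12)·44² ≈ 1592.30.)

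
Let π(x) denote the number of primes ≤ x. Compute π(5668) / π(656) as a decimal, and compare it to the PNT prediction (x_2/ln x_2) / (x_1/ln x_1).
π(5668)/π(656) = 746/119 ≈ 6.2689;  PNT prediction ≈ 6.4844.

π(656) = 119 and π(5668) = 746, so π(5668)/π(656) ≈ 6.2689. The PNT-predicted ratio is (5668/ln(5668)) / (656/ln(656)) ≈ 6.4844. The two agree to within a few percent, as expected.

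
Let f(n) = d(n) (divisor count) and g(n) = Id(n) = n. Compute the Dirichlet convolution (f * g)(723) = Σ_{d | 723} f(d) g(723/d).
(d * Id)(723) = 1215

Divisors of 723: [1, 3, 241, 723]. For each d | 723:
  d = 1: d(1) · Id(723/1) = 1 · 723 = 723
  d = 3: d(3) · Id(723/3) = 2 · 241 = 482
  d = 241: d(241) · Id(723/241) = 2 · 3 = 6
  d = 723: d(723) · Id(723/723) = 4 · 1 = 4
Summing: (d * Id)(723) = 723 + 482 + 6 + 4 = 1215.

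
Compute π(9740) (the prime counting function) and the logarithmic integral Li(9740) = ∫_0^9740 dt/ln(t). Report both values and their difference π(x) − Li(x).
π(9740) = 1201;  Li(9740) ≈ 1217.87;  π(x) − Li(x) ≈ -16.87.

Direct count of primes ≤ 9740 gives π(9740) = 1201. Numerical evaluation of the logarithmic integral gives Li(9740) ≈ 1217.87. The difference π(x) − Li(x) ≈ -16.87 is typically negative for small/moderate x (Li(x) overestimates), though Littlewood's theorem shows this sign changes infinitely often.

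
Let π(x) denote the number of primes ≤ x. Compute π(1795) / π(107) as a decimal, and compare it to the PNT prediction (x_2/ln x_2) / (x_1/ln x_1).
π(1795)/π(107) = 278/28 ≈ 9.9286;  PNT prediction ≈ 10.4621.

π(107) = 28 and π(1795) = 278, so π(1795)/π(107) ≈ 9.9286. The PNT-predicted ratio is (1795/ln(1795)) / (107/ln(107)) ≈ 10.4621. The two agree to within a few percent, as expected.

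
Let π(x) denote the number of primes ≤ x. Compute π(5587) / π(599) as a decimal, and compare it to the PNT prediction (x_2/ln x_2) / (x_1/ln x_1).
π(5587)/π(599) = 737/109 ≈ 6.7615;  PNT prediction ≈ 6.9134.

π(599) = 109 and π(5587) = 737, so π(5587)/π(599) ≈ 6.7615. The PNT-predicted ratio is (5587/ln(5587)) / (599/ln(599)) ≈ 6.9134. The two agree to within a few percent, as expected.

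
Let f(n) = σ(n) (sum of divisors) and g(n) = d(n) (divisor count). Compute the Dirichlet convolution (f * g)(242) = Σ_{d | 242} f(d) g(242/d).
(σ * d)(242) = 800

Divisors of 242: [1, 2, 11, 22, 121, 242]. For each d | 242:
  d = 1: σ(1) · d(242/1) = 1 · 6 = 6
  d = 2: σ(2) · d(242/2) = 3 · 3 = 9
  d = 11: σ(11) · d(242/11) = 12 · 4 = 48
  d = 22: σ(22) · d(242/22) = 36 · 2 = 72
  d = 121: σ(121) · d(242/121) = 133 · 2 = 266
  d = 242: σ(242) · d(242/242) = 399 · 1 = 399
Summing: (σ * d)(242) = 6 + 9 + 48 + 72 + 266 + 399 = 800.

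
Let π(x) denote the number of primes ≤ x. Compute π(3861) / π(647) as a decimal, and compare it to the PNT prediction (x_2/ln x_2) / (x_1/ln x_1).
π(3861)/π(647) = 535/118 ≈ 4.5339;  PNT prediction ≈ 4.6768.

π(647) = 118 and π(3861) = 535, so π(3861)/π(647) ≈ 4.5339. The PNT-predicted ratio is (3861/ln(3861)) / (647/ln(647)) ≈ 4.6768. The two agree to within a few percent, as expected.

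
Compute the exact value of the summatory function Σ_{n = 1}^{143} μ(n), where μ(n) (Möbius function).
Σ_{n ≤ 143} μ(n) = -1

Compute μ(n) for each 1 ≤ n ≤ 143: μ(1) = 1, μ(2) = -1, μ(3) = -1, μ(4) = 0, μ(5) = -1, μ(6) = 1, μ(7) = -1, μ(8) = 0, μ(9) = 0, μ(10) = 1, μ(11) = -1, μ(12) = 0, μ(13) = -1, μ(14) = 1, μ(15) = 1, μ(16) = 0, μ(17) = -1, μ(18) = 0, μ(19) = -1, μ(20) = 0, μ(21) = 1, μ(22) = 1, μ(23) = -1, μ(24) = 0, μ(25) = 0, μ(26) = 1, μ(27) = 0, μ(28) = 0, μ(29) = -1, μ(30) = -1, μ(31) = -1, μ(32) = 0, μ(33) = 1, μ(34) = 1, μ(35) = 1, μ(36) = 0, μ(37) = -1, μ(38) = 1, μ(39) = 1, μ(40) = 0, μ(41) = -1, μ(42) = -1, μ(43) = -1, μ(44) = 0, μ(45) = 0, μ(46) = 1, μ(47) = -1, μ(48) = 0, μ(49) = 0, μ(50) = 0, μ(51) = 1, μ(52) = 0, μ(53) = -1, μ(54) = 0, μ(55) = 1, μ(56) = 0, μ(57) = 1, μ(58) = 1, μ(59) = -1, μ(60) = 0, μ(61) = -1, μ(62) = 1, μ(63) = 0, μ(64) = 0, μ(65) = 1, μ(66) = -1, μ(67) = -1, μ(68) = 0, μ(69) = 1, μ(70) = -1, μ(71) = -1, μ(72) = 0, μ(73) = -1, μ(74) = 1, μ(75) = 0, μ(76) = 0, μ(77) = 1, μ(78) = -1, μ(79) = -1, μ(80) = 0, μ(81) = 0, μ(82) = 1, μ(83) = -1, μ(84) = 0, μ(85) = 1, μ(86) = 1, μ(87) = 1, μ(88) = 0, μ(89) = -1, μ(90) = 0, μ(91) = 1, μ(92) = 0, μ(93) = 1, μ(94) = 1, μ(95) = 1, μ(96) = 0, μ(97) = -1, μ(98) = 0, μ(99) = 0, μ(100) = 0, μ(101) = -1, μ(102) = -1, μ(103) = -1, μ(104) = 0, μ(105) = -1, μ(106) = 1, μ(107) = -1, μ(108) = 0, μ(109) = -1, μ(110) = -1, μ(111) = 1, μ(112) = 0, μ(113) = -1, μ(114) = -1, μ(115) = 1, μ(116) = 0, μ(117) = 0, μ(118) = 1, μ(119) = 1, μ(120) = 0, μ(121) = 0, μ(122) = 1, μ(123) = 1, μ(124) = 0, μ(125) = 0, μ(126) = 0, μ(127) = -1, μ(128) = 0, μ(129) = 1, μ(130) = -1, μ(131) = -1, μ(132) = 0, μ(133) = 1, μ(134) = 1, μ(135) = 0, μ(136) = 0, μ(137) = -1, μ(138) = -1, μ(139) = -1, μ(140) = 0, μ(141) = 1, μ(142) = 1, μ(143) = 1. Summing all 143 values: -1. (Mertens function M(x) = Σ_{n ≤ x} μ(n); on average M(x) should be small (PNT ⟺ M(x) = o(x)).)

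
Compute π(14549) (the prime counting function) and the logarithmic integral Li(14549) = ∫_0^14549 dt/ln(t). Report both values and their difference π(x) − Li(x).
π(14549) = 1704;  Li(14549) ≈ 1729.65;  π(x) − Li(x) ≈ -25.65.

Direct count of primes ≤ 14549 gives π(14549) = 1704. Numerical evaluation of the logarithmic integral gives Li(14549) ≈ 1729.65. The difference π(x) − Li(x) ≈ -25.65 is typically negative for small/moderate x (Li(x) overestimates), though Littlewood's theorem shows this sign changes infinitely often.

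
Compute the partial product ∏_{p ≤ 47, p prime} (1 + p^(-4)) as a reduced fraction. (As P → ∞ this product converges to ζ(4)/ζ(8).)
∏ = 47811026860845170938198805915402199301066734558460286583378224128/44354583229145063659978971326989541656878007876738536067589135625

The primes p ≤ 47 are [2, 3, 5, 7, 11, 13, 17, 19, 23, 29, 31, 37, 41, 43, 47]. For each, (1 + 1/p^4) = (p^4 + 1)/p^4. Multiplying these fractions over p ∈ [2, 3, 5, 7, 11, 13, 17, 19, 23, 29, 31, 37, 41, 43, 47] gives 47811026860845170938198805915402199301066734558460286583378224128/44354583229145063659978971326989541656878007876738536067589135625. (In the limit P → ∞ this tends to ζ(4)/ζ(8).)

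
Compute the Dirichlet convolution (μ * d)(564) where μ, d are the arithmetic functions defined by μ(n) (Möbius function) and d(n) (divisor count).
(μ * d)(564) = 1

Divisors of 564: [1, 2, 3, 4, 6, 12, 47, 94, 141, 188, 282, 564]. For each d | 564:
  d = 1: μ(1) · d(564/1) = 1 · 12 = 12
  d = 2: μ(2) · d(564/2) = -1 · 8 = -8
  d = 3: μ(3) · d(564/3) = -1 · 6 = -6
  d = 4: μ(4) · d(564/4) = 0 · 4 = 0
  d = 6: μ(6) · d(564/6) = 1 · 4 = 4
  d = 12: μ(12) · d(564/12) = 0 · 2 = 0
  d = 47: μ(47) · d(564/47) = -1 · 6 = -6
  d = 94: μ(94) · d(564/94) = 1 · 4 = 4
  d = 141: μ(141) · d(564/141) = 1 · 3 = 3
  d = 188: μ(188) · d(564/188) = 0 · 2 = 0
  d = 282: μ(282) · d(564/282) = -1 · 2 = -2
  d = 564: μ(564) · d(564/564) = 0 · 1 = 0
Summing: (μ * d)(564) = 12 + -8 + -6 + 0 + 4 + 0 + -6 + 4 + 3 + 0 + -2 + 0 = 1.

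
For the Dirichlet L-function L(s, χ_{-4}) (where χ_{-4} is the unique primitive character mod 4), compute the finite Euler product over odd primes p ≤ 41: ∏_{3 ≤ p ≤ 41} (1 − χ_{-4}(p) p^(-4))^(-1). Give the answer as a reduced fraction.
∏ = 432087862418865343553833546534281744421/436917989841417958707951316628574044160

The odd primes p ≤ 41 are [3, 5, 7, 11, 13, 17, 19, 23, 29, 31, 37, 41]. For each, χ(p) = 1 if p ≡ 1 mod 4, χ(p) = −1 if p ≡ 3 mod 4. Taking (1 − χ(p)/p^4)^(-1) = p^4/(p^4 − χ(p)): (1 − (-1)/3^4)^(-1) · (1 − (1)/5^4)^(-1) · (1 − (-1)/7^4)^(-1) · (1 − (-1)/11^4)^(-1) · (1 − (1)/13^4)^(-1) · (1 − (1)/17^4)^(-1) · (1 − (-1)/19^4)^(-1) · (1 − (-1)/23^4)^(-1) · (1 − (1)/29^4)^(-1) · (1 − (-1)/31^4)^(-1) · (1 − (1)/37^4)^(-1) · (1 − (1)/41^4)^(-1) = 432087862418865343553833546534281744421/436917989841417958707951316628574044160.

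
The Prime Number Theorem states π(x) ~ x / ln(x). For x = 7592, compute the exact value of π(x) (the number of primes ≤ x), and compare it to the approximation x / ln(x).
π(7592) = 965;  x/ln(x) ≈ 849.71;  relative error ≈ 11.95%.

Directly count primes up to 7592: π(7592) = 965. The PNT approximation gives 7592/ln(7592) ≈ 7592/8.93485 ≈ 849.71. Relative error (π(x) − x/ln(x)) / π(x) ≈ 11.95%; the approximation is known to undercount slightly (Li(x) is a better estimate).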